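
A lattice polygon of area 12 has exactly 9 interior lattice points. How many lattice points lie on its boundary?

8

Pick's theorem gives A = I + B/2 − 1, so B = 2(A − I + 1) = 2(12 − 9 + 1) = 8.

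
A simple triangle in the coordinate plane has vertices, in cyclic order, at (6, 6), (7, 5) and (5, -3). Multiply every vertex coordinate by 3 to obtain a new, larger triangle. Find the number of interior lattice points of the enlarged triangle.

40

The shoelace formula gives twice the area as |(6·5 − 7·6) + (7·(-3) − 5·5) + (5·6 − 6·(-3))| = 10, so the area is 5.
Along each edge there are gcd(|Δx|,|Δy|)+1 lattice points, so counting each shared vertex once the boundary has gcd(1,1) + gcd(2,8) + gcd(1,9) = 1+2+1 = 4.
Scaling by 3 multiplies the area by 3² = 9 (so the new area is 45) and multiplies the boundary lattice-point count by 3, giving 12.
By Pick's theorem, the interior count of the dilated polygon is 45 − 12/2 + 1 = 40.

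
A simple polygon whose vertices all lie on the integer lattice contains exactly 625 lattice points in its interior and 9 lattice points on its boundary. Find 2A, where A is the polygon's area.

Pick's theorem states A = I + B/2 − 1, so A = 625 + 9/2 − 1 = 1257/2.
Hence 2A = 1257.

1257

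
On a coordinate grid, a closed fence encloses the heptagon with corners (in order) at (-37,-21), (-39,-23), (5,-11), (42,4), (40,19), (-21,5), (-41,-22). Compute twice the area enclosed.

Using the shoelace formula, 2A = |[(-37)·(-23) − (-39)·(-21)] + [(-39)·(-11) − 5·(-23)] + [5·4 − 42·(-11)] + [42·19 − 40·4] + [40·5 − (-21)·19] + [(-21)·(-22) − (-41)·5] + [(-41)·(-21) − (-37)·(-22)]| = 3009, so the area is 3009/2.

3009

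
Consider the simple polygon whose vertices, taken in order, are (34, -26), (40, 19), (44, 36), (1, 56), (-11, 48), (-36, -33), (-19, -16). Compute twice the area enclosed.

By the shoelace formula, twice the signed area is |(34·19 − 40·(-26)) + (40·36 − 44·19) + (44·56 − 1·36) + (1·48 − (-11)·56) + ((-11)·(-33) − (-36)·48) + ((-36)·(-16) − (-19)·(-33)) + ((-19)·(-26) − 34·(-16))| = 8460, so the area is 4230.

8460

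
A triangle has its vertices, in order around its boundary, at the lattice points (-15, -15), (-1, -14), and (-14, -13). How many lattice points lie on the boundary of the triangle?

The number of boundary lattice points is Σ gcd(|Δx|,|Δy|) = gcd(14,1) + gcd(13,1) + gcd(1,2) = 1+1+1 = 3.

3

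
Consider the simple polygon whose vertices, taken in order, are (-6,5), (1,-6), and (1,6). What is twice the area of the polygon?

Using the shoelace formula, 2A = |[(-6)·(-6) − 1·5] + [1·6 − 1·(-6)] + [1·5 − (-6)·6]| = 84, so the area is 42.

84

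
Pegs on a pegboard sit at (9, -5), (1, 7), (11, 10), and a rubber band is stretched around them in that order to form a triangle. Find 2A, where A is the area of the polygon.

The shoelace formula gives twice the area as |[9·7 − 1·(-5)] + [1·10 − 11·7] + [11·(-5) − 9·10]| = 144, so the area is 72.

144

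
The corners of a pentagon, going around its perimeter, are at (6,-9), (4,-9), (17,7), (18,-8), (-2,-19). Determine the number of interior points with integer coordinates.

By the shoelace formula, twice the signed area is |[6·(-9) − 4·(-9)] + [4·7 − 17·(-9)] + [17·(-8) − 18·7] + [18·(-19) − (-2)·(-8)] + [(-2)·(-9) − 6·(-19)]| = 325, so the area is 162.5.
The number of boundary lattice points is Σ gcd(|Δx|,|Δy|) = gcd(2,0) + gcd(13,16) + gcd(1,15) + gcd(20,11) + gcd(8,10) = 2+1+1+1+2 = 7.
By Pick's theorem A = I + B/2 − 1, so I = 162.5 − 7/2 + 1 = 160.

160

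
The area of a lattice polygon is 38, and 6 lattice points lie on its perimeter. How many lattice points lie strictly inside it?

Pick's theorem A = I + B/2 − 1 rearranges to I = A − B/2 + 1 = 38 − 6/2 + 1 = 36.

36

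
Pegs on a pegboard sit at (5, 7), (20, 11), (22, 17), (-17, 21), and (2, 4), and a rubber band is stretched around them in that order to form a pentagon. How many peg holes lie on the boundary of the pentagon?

8

Summing gcd(|Δx|,|Δy|) over the edges gives the boundary count: gcd(15,4) + gcd(2,6) + gcd(39,4) + gcd(19,17) + gcd(3,3) = 1+2+1+1+3 = 8.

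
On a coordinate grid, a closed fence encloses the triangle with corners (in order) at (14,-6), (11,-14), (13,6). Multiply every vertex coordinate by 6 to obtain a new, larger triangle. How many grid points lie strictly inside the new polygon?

781

The shoelace formula gives twice the area as |(14·(-14) − 11·(-6)) + (11·6 − 13·(-14)) + (13·(-6) − 14·6)| = 44, so the area is 22.
Along each edge there are gcd(|Δx|,|Δy|)+1 lattice points, so counting each shared vertex once the boundary has gcd(3,8) + gcd(2,20) + gcd(1,12) = 1+2+1 = 4.
Scaling by 6 multiplies the area by 6² = 36 (so the new area is 792) and multiplies the boundary lattice-point count by 6, giving 24.
By Pick's theorem, the interior count of the dilated polygon is 792 − 24/2 + 1 = 781.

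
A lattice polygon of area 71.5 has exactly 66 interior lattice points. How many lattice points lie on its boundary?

13

Pick's theorem gives A = I + B/2 − 1, so B = 2(A − I + 1) = 2(71.5 − 66 + 1) = 13.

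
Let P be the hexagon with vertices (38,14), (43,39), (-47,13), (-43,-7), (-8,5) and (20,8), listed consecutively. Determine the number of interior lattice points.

1842

The shoelace formula gives twice the area as |(38·39 − 43·14) + (43·13 − (-47)·39) + ((-47)·(-7) − (-43)·13) + ((-43)·5 − (-8)·(-7)) + ((-8)·8 − 20·5) + (20·14 − 38·8)| = 3701, so the area is 3701/2.
Summing gcd(|Δx|,|Δy|) over the edges gives the boundary count: gcd(5,25) + gcd(90,26) + gcd(4,20) + gcd(35,12) + gcd(28,3) + gcd(18,6) = 5+2+4+1+1+6 = 19.
By Pick's theorem A = I + B/2 − 1, so I = 3701/2 − 19/2 + 1 = 1842.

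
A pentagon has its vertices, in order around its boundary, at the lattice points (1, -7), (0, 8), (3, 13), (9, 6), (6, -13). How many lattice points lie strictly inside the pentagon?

147

The shoelace formula gives twice the area as |(1·8 − 0·(-7)) + (0·13 − 3·8) + (3·6 − 9·13) + (9·(-13) − 6·6) + (6·(-7) − 1·(-13))| = 297, so the area is 297/2.
Along each edge there are gcd(|Δx|,|Δy|)+1 lattice points, so counting each shared vertex once the boundary has gcd(1,15) + gcd(3,5) + gcd(6,7) + gcd(3,19) + gcd(5,6) = 1+1+1+1+1 = 5.
By Pick's theorem A = I + B/2 − 1, so I = 297/2 − 5/2 + 1 = 147.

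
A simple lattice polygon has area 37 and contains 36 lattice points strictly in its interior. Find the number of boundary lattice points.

Pick's theorem gives A = I + B/2 − 1, so B = 2(A − I + 1) = 2(37 − 36 + 1) = 4.

4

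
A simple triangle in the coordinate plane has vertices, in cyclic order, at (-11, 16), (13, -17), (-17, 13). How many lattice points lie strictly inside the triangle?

118

Using the shoelace formula, 2A = |[(-11)·(-17) − 13·16] + [13·13 − (-17)·(-17)] + [(-17)·16 − (-11)·13]| = 270, so the area is 135.
Along each edge there are gcd(|Δx|,|Δy|)+1 lattice points, so counting each shared vertex once the boundary has gcd(24,33) + gcd(30,30) + gcd(6,3) = 3+30+3 = 36.
Pick's theorem gives I = A − B/2 + 1 = 135 − 36/2 + 1 = 118.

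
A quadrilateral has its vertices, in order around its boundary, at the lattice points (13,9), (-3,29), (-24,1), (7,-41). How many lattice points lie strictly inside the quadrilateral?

1329

The shoelace formula gives twice the area as |(13·29 − (-3)·9) + ((-3)·1 − (-24)·29) + ((-24)·(-41) − 7·1) + (7·9 − 13·(-41))| = 2670, so the area is 1335.
Along each edge there are gcd(|Δx|,|Δy|)+1 lattice points, so counting each shared vertex once the boundary has gcd(16,20) + gcd(21,28) + gcd(31,42) + gcd(6,50) = 4+7+1+2 = 14.
Pick's theorem gives I = A − B/2 + 1 = 1335 − 14/2 + 1 = 1329.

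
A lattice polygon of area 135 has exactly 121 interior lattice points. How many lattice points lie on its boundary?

Pick's theorem gives A = I + B/2 − 1, so B = 2(A − I + 1) = 2(135 − 121 + 1) = 30.

30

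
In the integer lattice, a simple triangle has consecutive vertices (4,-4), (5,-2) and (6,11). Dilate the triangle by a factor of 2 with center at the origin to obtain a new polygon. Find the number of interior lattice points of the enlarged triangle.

20

By the shoelace formula, twice the signed area is |(4·(-2) − 5·(-4)) + (5·11 − 6·(-2)) + (6·(-4) − 4·11)| = 11, so the area is 5.5.
Summing gcd(|Δx|,|Δy|) over the edges gives the boundary count: gcd(1,2) + gcd(1,13) + gcd(2,15) = 1+1+1 = 3.
Scaling by 2 multiplies the area by 2² = 4 (so the new area is 22) and multiplies the boundary lattice-point count by 2, giving 6.
By Pick's theorem, the interior count of the dilated polygon is 22 − 6/2 + 1 = 20.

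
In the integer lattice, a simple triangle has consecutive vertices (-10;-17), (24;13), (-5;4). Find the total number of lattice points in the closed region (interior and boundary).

By the shoelace formula, twice the signed area is |[(-10)·13 − 24·(-17)] + [24·4 − (-5)·13] + [(-5)·(-17) − (-10)·4]| = 564, so the area is 282.
Summing gcd(|Δx|,|Δy|) over the edges gives the boundary count: gcd(34,30) + gcd(29,9) + gcd(5,21) = 2+1+1 = 4.
Pick's theorem gives I = A − B/2 + 1 = 282 − 4/2 + 1 = 281, so the closed region contains I + B = 281 + 4 = 285 lattice points.

285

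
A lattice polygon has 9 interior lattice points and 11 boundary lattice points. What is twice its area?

Pick's theorem states A = I + B/2 − 1, so A = 9 + 11/2 − 1 = 27/2.
Hence 2A = 27.

27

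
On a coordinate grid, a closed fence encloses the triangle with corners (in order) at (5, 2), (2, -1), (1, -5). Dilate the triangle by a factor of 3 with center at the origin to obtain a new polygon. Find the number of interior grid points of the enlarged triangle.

The shoelace formula gives twice the area as |[5·(-1) − 2·2] + [2·(-5) − 1·(-1)] + [1·2 − 5·(-5)]| = 9, so the area is 9/2.
The number of boundary lattice points is Σ gcd(|Δx|,|Δy|) = gcd(3,3) + gcd(1,4) + gcd(4,7) = 3+1+1 = 5.
Scaling by 3 multiplies the area by 3² = 9 (so the new area is 81/2) and multiplies the boundary lattice-point count by 3, giving 15.
By Pick's theorem, the interior count of the dilated polygon is 81/2 − 15/2 + 1 = 34.

34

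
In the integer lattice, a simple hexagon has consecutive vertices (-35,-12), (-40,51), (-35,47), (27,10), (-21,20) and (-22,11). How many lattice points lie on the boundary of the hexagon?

Along each edge there are gcd(|Δx|,|Δy|)+1 lattice points, so counting each shared vertex once the boundary has gcd(5,63) + gcd(5,4) + gcd(62,37) + gcd(48,10) + gcd(1,9) + gcd(13,23) = 1+1+1+2+1+1 = 7.

7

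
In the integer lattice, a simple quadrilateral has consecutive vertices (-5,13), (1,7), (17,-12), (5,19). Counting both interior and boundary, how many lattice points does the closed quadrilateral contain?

The shoelace formula gives twice the area as |[(-5)·7 − 1·13] + [1·(-12) − 17·7] + [17·19 − 5·(-12)] + [5·13 − (-5)·19]| = 364, so the area is 182.
Summing gcd(|Δx|,|Δy|) over the edges gives the boundary count: gcd(6,6) + gcd(16,19) + gcd(12,31) + gcd(10,6) = 6+1+1+2 = 10.
Pick's theorem gives I = A − B/2 + 1 = 182 − 10/2 + 1 = 178, so the closed region contains I + B = 178 + 10 = 188 lattice points.

188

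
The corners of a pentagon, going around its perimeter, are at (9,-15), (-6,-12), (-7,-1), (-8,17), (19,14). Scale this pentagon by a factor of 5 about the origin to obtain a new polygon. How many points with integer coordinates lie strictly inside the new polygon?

By the shoelace formula, twice the signed area is |(9·(-12) − (-6)·(-15)) + ((-6)·(-1) − (-7)·(-12)) + ((-7)·17 − (-8)·(-1)) + ((-8)·14 − 19·17) + (19·(-15) − 9·14)| = 1249, so the area is 624.5.
Summing gcd(|Δx|,|Δy|) over the edges gives the boundary count: gcd(15,3) + gcd(1,11) + gcd(1,18) + gcd(27,3) + gcd(10,29) = 3+1+1+3+1 = 9.
Scaling by 5 multiplies the area by 5² = 25 (so the new area is 15612.5) and multiplies the boundary lattice-point count by 5, giving 45.
By Pick's theorem, the interior count of the dilated polygon is 15612.5 − 45/2 + 1 = 15591.

15591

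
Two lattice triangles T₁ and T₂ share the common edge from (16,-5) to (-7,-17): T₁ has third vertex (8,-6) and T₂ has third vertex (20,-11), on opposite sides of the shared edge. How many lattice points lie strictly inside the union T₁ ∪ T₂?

127

The union is the simple quadrilateral with vertices (16,-5), (8,-6), (-7,-17), (20,-11) in order.
Using the shoelace formula, 2A = |(16·(-6) − 8·(-5)) + (8·(-17) − (-7)·(-6)) + ((-7)·(-11) − 20·(-17)) + (20·(-5) − 16·(-11))| = 259, so the area is 129.5.
Along each edge there are gcd(|Δx|,|Δy|)+1 lattice points, so counting each shared vertex once the boundary has gcd(8,1) + gcd(15,11) + gcd(27,6) + gcd(4,6) = 1+1+3+2 = 7.
By Pick's theorem I = A − B/2 + 1 = 129.5 − 7/2 + 1 = 127.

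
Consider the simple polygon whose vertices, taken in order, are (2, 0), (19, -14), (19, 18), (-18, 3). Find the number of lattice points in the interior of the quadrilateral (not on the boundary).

461

Using the shoelace formula, 2A = |(2·(-14) − 19·0) + (19·18 − 19·(-14)) + (19·3 − (-18)·18) + ((-18)·0 − 2·3)| = 955, so the area is 955/2.
Summing gcd(|Δx|,|Δy|) over the edges gives the boundary count: gcd(17,14) + gcd(0,32) + gcd(37,15) + gcd(20,3) = 1+32+1+1 = 35.
Pick's theorem gives I = A − B/2 + 1 = 955/2 − 35/2 + 1 = 461.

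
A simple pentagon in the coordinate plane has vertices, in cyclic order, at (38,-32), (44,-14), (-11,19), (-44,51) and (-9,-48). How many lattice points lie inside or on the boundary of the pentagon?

3269

The shoelace formula gives twice the area as |[38·(-14) − 44·(-32)] + [44·19 − (-11)·(-14)] + [(-11)·51 − (-44)·19] + [(-44)·(-48) − (-9)·51] + [(-9)·(-32) − 38·(-48)]| = 6516, so the area is 3258.
Along each edge there are gcd(|Δx|,|Δy|)+1 lattice points, so counting each shared vertex once the boundary has gcd(6,18) + gcd(55,33) + gcd(33,32) + gcd(35,99) + gcd(47,16) = 6+11+1+1+1 = 20.
Pick's theorem gives I = A − B/2 + 1 = 3258 − 20/2 + 1 = 3249, so the closed region contains I + B = 3249 + 20 = 3269 lattice points.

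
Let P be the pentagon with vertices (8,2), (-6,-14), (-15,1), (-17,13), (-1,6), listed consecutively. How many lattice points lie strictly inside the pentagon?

Using the shoelace formula, 2A = |(8·(-14) − (-6)·2) + ((-6)·1 − (-15)·(-14)) + ((-15)·13 − (-17)·1) + ((-17)·6 − (-1)·13) + ((-1)·2 − 8·6)| = 633, so the area is 633/2.
The number of boundary lattice points is Σ gcd(|Δx|,|Δy|) = gcd(14,16) + gcd(9,15) + gcd(2,12) + gcd(16,7) + gcd(9,4) = 2+3+2+1+1 = 9.
By Pick's theorem A = I + B/2 − 1, so I = 633/2 − 9/2 + 1 = 313.

313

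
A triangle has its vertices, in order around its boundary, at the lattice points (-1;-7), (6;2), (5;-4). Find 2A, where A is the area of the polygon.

33

By the shoelace formula, twice the signed area is |[(-1)·2 − 6·(-7)] + [6·(-4) − 5·2] + [5·(-7) − (-1)·(-4)]| = 33, so the area is 16.5.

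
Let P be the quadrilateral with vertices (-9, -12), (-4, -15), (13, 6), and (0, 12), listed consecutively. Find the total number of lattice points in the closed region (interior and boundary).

The shoelace formula gives twice the area as |[(-9)·(-15) − (-4)·(-12)] + [(-4)·6 − 13·(-15)] + [13·12 − 0·6] + [0·(-12) − (-9)·12]| = 522, so the area is 261.
The number of boundary lattice points is Σ gcd(|Δx|,|Δy|) = gcd(5,3) + gcd(17,21) + gcd(13,6) + gcd(9,24) = 1+1+1+3 = 6.
Pick's theorem gives I = A − B/2 + 1 = 261 − 6/2 + 1 = 259, so the closed region contains I + B = 259 + 6 = 265 lattice points.

265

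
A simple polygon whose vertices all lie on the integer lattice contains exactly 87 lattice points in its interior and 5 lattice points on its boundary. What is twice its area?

By Pick's theorem, A = I + B/2 − 1 = 87 + 5/2 − 1 = 177/2.
Hence 2A = 177.

177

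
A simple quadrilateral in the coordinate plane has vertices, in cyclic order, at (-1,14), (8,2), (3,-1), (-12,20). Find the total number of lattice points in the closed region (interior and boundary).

By the shoelace formula, twice the signed area is |[(-1)·2 − 8·14] + [8·(-1) − 3·2] + [3·20 − (-12)·(-1)] + [(-12)·14 − (-1)·20]| = 228, so the area is 114.
Along each edge there are gcd(|Δx|,|Δy|)+1 lattice points, so counting each shared vertex once the boundary has gcd(9,12) + gcd(5,3) + gcd(15,21) + gcd(11,6) = 3+1+3+1 = 8.
Pick's theorem gives I = A − B/2 + 1 = 114 − 8/2 + 1 = 111, so the closed region contains I + B = 111 + 8 = 119 lattice points.

119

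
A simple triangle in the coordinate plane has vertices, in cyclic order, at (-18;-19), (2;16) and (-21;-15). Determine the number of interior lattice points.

By the shoelace formula, twice the signed area is |((-18)·16 − 2·(-19)) + (2·(-15) − (-21)·16) + ((-21)·(-19) − (-18)·(-15))| = 185, so the area is 185/2.
Along each edge there are gcd(|Δx|,|Δy|)+1 lattice points, so counting each shared vertex once the boundary has gcd(20,35) + gcd(23,31) + gcd(3,4) = 5+1+1 = 7.
Pick's theorem gives I = A − B/2 + 1 = 185/2 − 7/2 + 1 = 90.

90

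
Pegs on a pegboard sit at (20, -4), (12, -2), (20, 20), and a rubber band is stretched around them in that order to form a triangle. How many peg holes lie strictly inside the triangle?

The shoelace formula gives twice the area as |[20·(-2) − 12·(-4)] + [12·20 − 20·(-2)] + [20·(-4) − 20·20]| = 192, so the area is 96.
Summing gcd(|Δx|,|Δy|) over the edges gives the boundary count: gcd(8,2) + gcd(8,22) + gcd(0,24) = 2+2+24 = 28.
Pick's theorem gives I = A − B/2 + 1 = 96 − 28/2 + 1 = 83.

83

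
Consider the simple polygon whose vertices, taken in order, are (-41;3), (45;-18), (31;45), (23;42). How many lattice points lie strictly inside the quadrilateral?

The shoelace formula gives twice the area as |[(-41)·(-18) − 45·3] + [45·45 − 31·(-18)] + [31·42 − 23·45] + [23·3 − (-41)·42]| = 5244, so the area is 2622.
Along each edge there are gcd(|Δx|,|Δy|)+1 lattice points, so counting each shared vertex once the boundary has gcd(86,21) + gcd(14,63) + gcd(8,3) + gcd(64,39) = 1+7+1+1 = 10.
Pick's theorem gives I = A − B/2 + 1 = 2622 − 10/2 + 1 = 2618.

2618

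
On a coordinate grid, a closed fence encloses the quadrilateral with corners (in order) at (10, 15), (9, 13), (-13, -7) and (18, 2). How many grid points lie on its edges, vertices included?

5

Along each edge there are gcd(|Δx|,|Δy|)+1 lattice points, so counting each shared vertex once the boundary has gcd(1,2) + gcd(22,20) + gcd(31,9) + gcd(8,13) = 1+2+1+1 = 5.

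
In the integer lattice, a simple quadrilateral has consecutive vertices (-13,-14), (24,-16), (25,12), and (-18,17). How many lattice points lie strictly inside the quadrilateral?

1172

By the shoelace formula, twice the signed area is |((-13)·(-16) − 24·(-14)) + (24·12 − 25·(-16)) + (25·17 − (-18)·12) + ((-18)·(-14) − (-13)·17)| = 2346, so the area is 1173.
Along each edge there are gcd(|Δx|,|Δy|)+1 lattice points, so counting each shared vertex once the boundary has gcd(37,2) + gcd(1,28) + gcd(43,5) + gcd(5,31) = 1+1+1+1 = 4.
Pick's theorem gives I = A − B/2 + 1 = 1173 − 4/2 + 1 = 1172.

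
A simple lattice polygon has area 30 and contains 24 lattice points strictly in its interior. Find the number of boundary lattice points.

14

Pick's theorem gives A = I + B/2 − 1, so B = 2(A − I + 1) = 2(30 − 24 + 1) = 14.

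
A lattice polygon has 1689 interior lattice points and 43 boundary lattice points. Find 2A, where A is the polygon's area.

Pick's theorem states A = I + B/2 − 1, so A = 1689 + 43/2 − 1 = 3419/2.
Hence 2A = 3419.

3419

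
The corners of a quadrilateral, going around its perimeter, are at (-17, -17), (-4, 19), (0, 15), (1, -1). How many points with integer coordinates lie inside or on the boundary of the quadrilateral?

255

By the shoelace formula, twice the signed area is |[(-17)·19 − (-4)·(-17)] + [(-4)·15 − 0·19] + [0·(-1) − 1·15] + [1·(-17) − (-17)·(-1)]| = 500, so the area is 250.
Along each edge there are gcd(|Δx|,|Δy|)+1 lattice points, so counting each shared vertex once the boundary has gcd(13,36) + gcd(4,4) + gcd(1,16) + gcd(18,16) = 1+4+1+2 = 8.
Pick's theorem gives I = A − B/2 + 1 = 250 − 8/2 + 1 = 247, so the closed region contains I + B = 247 + 8 = 255 lattice points.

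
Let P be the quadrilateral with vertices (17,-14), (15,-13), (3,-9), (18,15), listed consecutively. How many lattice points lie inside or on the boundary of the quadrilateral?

The shoelace formula gives twice the area as |[17·(-13) − 15·(-14)] + [15·(-9) − 3·(-13)] + [3·15 − 18·(-9)] + [18·(-14) − 17·15]| = 407, so the area is 407/2.
The number of boundary lattice points is Σ gcd(|Δx|,|Δy|) = gcd(2,1) + gcd(12,4) + gcd(15,24) + gcd(1,29) = 1+4+3+1 = 9.
Pick's theorem gives I = A − B/2 + 1 = 407/2 − 9/2 + 1 = 200, so the closed region contains I + B = 200 + 9 = 209 lattice points.

209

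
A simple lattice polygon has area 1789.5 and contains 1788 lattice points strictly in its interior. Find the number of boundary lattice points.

5

Pick's theorem gives A = I + B/2 − 1, so B = 2(A − I + 1) = 2(1789.5 − 1788 + 1) = 5.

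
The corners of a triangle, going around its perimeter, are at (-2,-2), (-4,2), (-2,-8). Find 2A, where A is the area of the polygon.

By the shoelace formula, twice the signed area is |((-2)·2 − (-4)·(-2)) + ((-4)·(-8) − (-2)·2) + ((-2)·(-2) − (-2)·(-8))| = 12, so the area is 6.

12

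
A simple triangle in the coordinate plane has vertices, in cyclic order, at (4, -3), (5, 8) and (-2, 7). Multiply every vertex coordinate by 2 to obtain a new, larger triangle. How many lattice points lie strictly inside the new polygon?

149

By the shoelace formula, twice the signed area is |[4·8 − 5·(-3)] + [5·7 − (-2)·8] + [(-2)·(-3) − 4·7]| = 76, so the area is 38.
The number of boundary lattice points is Σ gcd(|Δx|,|Δy|) = gcd(1,11) + gcd(7,1) + gcd(6,10) = 1+1+2 = 4.
Scaling by 2 multiplies the area by 2² = 4 (so the new area is 152) and multiplies the boundary lattice-point count by 2, giving 8.
By Pick's theorem, the interior count of the dilated polygon is 152 − 8/2 + 1 = 149.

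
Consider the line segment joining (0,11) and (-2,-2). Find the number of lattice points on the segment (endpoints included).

2

The number of lattice points on a segment between lattice points is gcd(|Δx|,|Δy|) + 1 = gcd(2,13) + 1 = 1 + 1 = 2.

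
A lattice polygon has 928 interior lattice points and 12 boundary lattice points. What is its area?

By Pick's theorem, A = I + B/2 − 1 = 928 + 12/2 − 1 = 933.

933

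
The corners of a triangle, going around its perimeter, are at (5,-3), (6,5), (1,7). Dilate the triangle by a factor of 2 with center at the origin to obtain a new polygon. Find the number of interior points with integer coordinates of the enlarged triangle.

81

Using the shoelace formula, 2A = |(5·5 − 6·(-3)) + (6·7 − 1·5) + (1·(-3) − 5·7)| = 42, so the area is 21.
The number of boundary lattice points is Σ gcd(|Δx|,|Δy|) = gcd(1,8) + gcd(5,2) + gcd(4,10) = 1+1+2 = 4.
Scaling by 2 multiplies the area by 2² = 4 (so the new area is 84) and multiplies the boundary lattice-point count by 2, giving 8.
By Pick's theorem, the interior count of the dilated polygon is 84 − 8/2 + 1 = 81.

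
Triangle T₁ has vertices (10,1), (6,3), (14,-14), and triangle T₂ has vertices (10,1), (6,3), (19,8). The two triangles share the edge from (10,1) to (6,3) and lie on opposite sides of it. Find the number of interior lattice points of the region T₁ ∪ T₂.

48

The union is the simple quadrilateral with vertices (10,1), (14,-14), (6,3), (19,8) in order.
The shoelace formula gives twice the area as |(10·(-14) − 14·1) + (14·3 − 6·(-14)) + (6·8 − 19·3) + (19·1 − 10·8)| = 98, so the area is 49.
Summing gcd(|Δx|,|Δy|) over the edges gives the boundary count: gcd(4,15) + gcd(8,17) + gcd(13,5) + gcd(9,7) = 1+1+1+1 = 4.
By Pick's theorem I = A − B/2 + 1 = 49 − 4/2 + 1 = 48.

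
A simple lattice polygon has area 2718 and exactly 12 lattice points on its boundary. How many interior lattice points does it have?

Pick's theorem A = I + B/2 − 1 rearranges to I = A − B/2 + 1 = 2718 − 12/2 + 1 = 2713.

2713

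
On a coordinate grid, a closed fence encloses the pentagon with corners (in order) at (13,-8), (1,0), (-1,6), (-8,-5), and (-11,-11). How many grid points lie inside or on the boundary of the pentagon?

By the shoelace formula, twice the signed area is |[13·0 − 1·(-8)] + [1·6 − (-1)·0] + [(-1)·(-5) − (-8)·6] + [(-8)·(-11) − (-11)·(-5)] + [(-11)·(-8) − 13·(-11)]| = 331, so the area is 165.5.
The number of boundary lattice points is Σ gcd(|Δx|,|Δy|) = gcd(12,8) + gcd(2,6) + gcd(7,11) + gcd(3,6) + gcd(24,3) = 4+2+1+3+3 = 13.
Pick's theorem gives I = A − B/2 + 1 = 165.5 − 13/2 + 1 = 160, so the closed region contains I + B = 160 + 13 = 173 lattice points.

173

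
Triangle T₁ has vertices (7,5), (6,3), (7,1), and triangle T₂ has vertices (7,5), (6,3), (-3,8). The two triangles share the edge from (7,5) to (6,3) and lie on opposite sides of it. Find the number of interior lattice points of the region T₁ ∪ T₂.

The union is the simple quadrilateral with vertices (7,5), (7,1), (6,3), (-3,8) in order.
By the shoelace formula, twice the signed area is |[7·1 − 7·5] + [7·3 − 6·1] + [6·8 − (-3)·3] + [(-3)·5 − 7·8]| = 27, so the area is 13.5.
Summing gcd(|Δx|,|Δy|) over the edges gives the boundary count: gcd(0,4) + gcd(1,2) + gcd(9,5) + gcd(10,3) = 4+1+1+1 = 7.
By Pick's theorem I = A − B/2 + 1 = 13.5 − 7/2 + 1 = 11.

11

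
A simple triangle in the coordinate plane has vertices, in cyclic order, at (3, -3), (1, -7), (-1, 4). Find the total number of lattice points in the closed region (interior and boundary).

18

Using the shoelace formula, 2A = |(3·(-7) − 1·(-3)) + (1·4 − (-1)·(-7)) + ((-1)·(-3) − 3·4)| = 30, so the area is 15.
Along each edge there are gcd(|Δx|,|Δy|)+1 lattice points, so counting each shared vertex once the boundary has gcd(2,4) + gcd(2,11) + gcd(4,7) = 2+1+1 = 4.
Pick's theorem gives I = A − B/2 + 1 = 15 − 4/2 + 1 = 14, so the closed region contains I + B = 14 + 4 = 18 lattice points.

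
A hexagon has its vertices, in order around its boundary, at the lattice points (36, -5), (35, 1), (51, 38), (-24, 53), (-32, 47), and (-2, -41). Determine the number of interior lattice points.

Using the shoelace formula, 2A = |(36·1 − 35·(-5)) + (35·38 − 51·1) + (51·53 − (-24)·38) + ((-24)·47 − (-32)·53) + ((-32)·(-41) − (-2)·47) + ((-2)·(-5) − 36·(-41))| = 8565, so the area is 4282.5.
The number of boundary lattice points is Σ gcd(|Δx|,|Δy|) = gcd(1,6) + gcd(16,37) + gcd(75,15) + gcd(8,6) + gcd(30,88) + gcd(38,36) = 1+1+15+2+2+2 = 23.
Pick's theorem gives I = A − B/2 + 1 = 4282.5 − 23/2 + 1 = 4272.

4272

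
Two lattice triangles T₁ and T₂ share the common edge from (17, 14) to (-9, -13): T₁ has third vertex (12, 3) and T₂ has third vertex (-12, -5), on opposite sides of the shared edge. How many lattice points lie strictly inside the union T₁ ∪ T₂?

219

The union is the simple quadrilateral with vertices (17, 14), (12, 3), (-9, -13), (-12, -5) in order.
Using the shoelace formula, 2A = |(17·3 − 12·14) + (12·(-13) − (-9)·3) + ((-9)·(-5) − (-12)·(-13)) + ((-12)·14 − 17·(-5))| = 440, so the area is 220.
Summing gcd(|Δx|,|Δy|) over the edges gives the boundary count: gcd(5,11) + gcd(21,16) + gcd(3,8) + gcd(29,19) = 1+1+1+1 = 4.
By Pick's theorem I = A − B/2 + 1 = 220 − 4/2 + 1 = 219.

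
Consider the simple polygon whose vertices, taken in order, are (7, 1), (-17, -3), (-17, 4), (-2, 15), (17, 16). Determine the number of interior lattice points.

The shoelace formula gives twice the area as |(7·(-3) − (-17)·1) + ((-17)·4 − (-17)·(-3)) + ((-17)·15 − (-2)·4) + ((-2)·16 − 17·15) + (17·1 − 7·16)| = 752, so the area is 376.
The number of boundary lattice points is Σ gcd(|Δx|,|Δy|) = gcd(24,4) + gcd(0,7) + gcd(15,11) + gcd(19,1) + gcd(10,15) = 4+7+1+1+5 = 18.
By Pick's theorem A = I + B/2 − 1, so I = 376 − 18/2 + 1 = 368.

368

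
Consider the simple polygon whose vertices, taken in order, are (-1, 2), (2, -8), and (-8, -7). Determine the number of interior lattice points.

The shoelace formula gives twice the area as |((-1)·(-8) − 2·2) + (2·(-7) − (-8)·(-8)) + ((-8)·2 − (-1)·(-7))| = 97, so the area is 97/2.
Along each edge there are gcd(|Δx|,|Δy|)+1 lattice points, so counting each shared vertex once the boundary has gcd(3,10) + gcd(10,1) + gcd(7,9) = 1+1+1 = 3.
By Pick's theorem A = I + B/2 − 1, so I = 97/2 − 3/2 + 1 = 48.

48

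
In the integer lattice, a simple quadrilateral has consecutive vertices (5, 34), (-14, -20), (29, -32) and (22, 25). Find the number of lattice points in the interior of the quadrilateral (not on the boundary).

1727

Using the shoelace formula, 2A = |(5·(-20) − (-14)·34) + ((-14)·(-32) − 29·(-20)) + (29·25 − 22·(-32)) + (22·34 − 5·25)| = 3456, so the area is 1728.
Along each edge there are gcd(|Δx|,|Δy|)+1 lattice points, so counting each shared vertex once the boundary has gcd(19,54) + gcd(43,12) + gcd(7,57) + gcd(17,9) = 1+1+1+1 = 4.
Pick's theorem gives I = A − B/2 + 1 = 1728 − 4/2 + 1 = 1727.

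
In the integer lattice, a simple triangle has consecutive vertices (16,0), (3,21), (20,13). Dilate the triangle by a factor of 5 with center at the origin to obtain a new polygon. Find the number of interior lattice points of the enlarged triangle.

3156

The shoelace formula gives twice the area as |(16·21 − 3·0) + (3·13 − 20·21) + (20·0 − 16·13)| = 253, so the area is 126.5.
Summing gcd(|Δx|,|Δy|) over the edges gives the boundary count: gcd(13,21) + gcd(17,8) + gcd(4,13) = 1+1+1 = 3.
Scaling by 5 multiplies the area by 5² = 25 (so the new area is 6325/2) and multiplies the boundary lattice-point count by 5, giving 15.
By Pick's theorem, the interior count of the dilated polygon is 6325/2 − 15/2 + 1 = 3156.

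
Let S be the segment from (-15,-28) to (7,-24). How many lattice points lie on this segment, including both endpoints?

The number of lattice points on a segment between lattice points is gcd(|Δx|,|Δy|) + 1 = gcd(22,4) + 1 = 2 + 1 = 3.

3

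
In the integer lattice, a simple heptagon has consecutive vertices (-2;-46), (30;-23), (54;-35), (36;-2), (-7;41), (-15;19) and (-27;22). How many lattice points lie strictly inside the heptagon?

3060

The shoelace formula gives twice the area as |((-2)·(-23) − 30·(-46)) + (30·(-35) − 54·(-23)) + (54·(-2) − 36·(-35)) + (36·41 − (-7)·(-2)) + ((-7)·19 − (-15)·41) + ((-15)·22 − (-27)·19) + ((-27)·(-46) − (-2)·22)| = 6183, so the area is 6183/2.
Summing gcd(|Δx|,|Δy|) over the edges gives the boundary count: gcd(32,23) + gcd(24,12) + gcd(18,33) + gcd(43,43) + gcd(8,22) + gcd(12,3) + gcd(25,68) = 1+12+3+43+2+3+1 = 65.
Pick's theorem gives I = A − B/2 + 1 = 6183/2 − 65/2 + 1 = 3060.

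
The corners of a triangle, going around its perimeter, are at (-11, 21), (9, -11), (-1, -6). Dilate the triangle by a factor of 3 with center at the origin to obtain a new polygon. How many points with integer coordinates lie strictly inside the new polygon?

Using the shoelace formula, 2A = |[(-11)·(-11) − 9·21] + [9·(-6) − (-1)·(-11)] + [(-1)·21 − (-11)·(-6)]| = 220, so the area is 110.
Summing gcd(|Δx|,|Δy|) over the edges gives the boundary count: gcd(20,32) + gcd(10,5) + gcd(10,27) = 4+5+1 = 10.
Scaling by 3 multiplies the area by 3² = 9 (so the new area is 990) and multiplies the boundary lattice-point count by 3, giving 30.
By Pick's theorem, the interior count of the dilated polygon is 990 − 30/2 + 1 = 976.

976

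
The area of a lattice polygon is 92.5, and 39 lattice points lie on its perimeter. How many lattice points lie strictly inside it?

74

From Pick's theorem, I = A − B/2 + 1 = 92.5 − 39/2 + 1 = 74.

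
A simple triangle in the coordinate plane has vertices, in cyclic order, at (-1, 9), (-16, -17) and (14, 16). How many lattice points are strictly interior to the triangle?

By the shoelace formula, twice the signed area is |((-1)·(-17) − (-16)·9) + ((-16)·16 − 14·(-17)) + (14·9 − (-1)·16)| = 285, so the area is 142.5.
The number of boundary lattice points is Σ gcd(|Δx|,|Δy|) = gcd(15,26) + gcd(30,33) + gcd(15,7) = 1+3+1 = 5.
Pick's theorem gives I = A − B/2 + 1 = 142.5 − 5/2 + 1 = 141.

141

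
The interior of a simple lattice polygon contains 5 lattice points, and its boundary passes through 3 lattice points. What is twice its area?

Pick's theorem states A = I + B/2 − 1, so A = 5 + 3/2 − 1 = 11/2.
Hence 2A = 11.

11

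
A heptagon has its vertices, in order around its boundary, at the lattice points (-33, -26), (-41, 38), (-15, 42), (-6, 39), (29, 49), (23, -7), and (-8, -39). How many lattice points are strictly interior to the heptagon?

Using the shoelace formula, 2A = |((-33)·38 − (-41)·(-26)) + ((-41)·42 − (-15)·38) + ((-15)·39 − (-6)·42) + ((-6)·49 − 29·39) + (29·(-7) − 23·49) + (23·(-39) − (-8)·(-7)) + ((-8)·(-26) − (-33)·(-39))| = 8592, so the area is 4296.
Summing gcd(|Δx|,|Δy|) over the edges gives the boundary count: gcd(8,64) + gcd(26,4) + gcd(9,3) + gcd(35,10) + gcd(6,56) + gcd(31,32) + gcd(25,13) = 8+2+3+5+2+1+1 = 22.
By Pick's theorem A = I + B/2 − 1, so I = 4296 − 22/2 + 1 = 4286.

4286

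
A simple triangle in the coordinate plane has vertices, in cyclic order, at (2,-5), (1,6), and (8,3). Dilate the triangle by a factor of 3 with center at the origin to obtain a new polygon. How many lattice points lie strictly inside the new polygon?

The shoelace formula gives twice the area as |(2·6 − 1·(-5)) + (1·3 − 8·6) + (8·(-5) − 2·3)| = 74, so the area is 37.
Along each edge there are gcd(|Δx|,|Δy|)+1 lattice points, so counting each shared vertex once the boundary has gcd(1,11) + gcd(7,3) + gcd(6,8) = 1+1+2 = 4.
Scaling by 3 multiplies the area by 3² = 9 (so the new area is 333) and multiplies the boundary lattice-point count by 3, giving 12.
By Pick's theorem, the interior count of the dilated polygon is 333 − 12/2 + 1 = 328.

328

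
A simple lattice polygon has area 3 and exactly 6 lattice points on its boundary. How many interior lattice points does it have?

Pick's theorem A = I + B/2 − 1 rearranges to I = A − B/2 + 1 = 3 − 6/2 + 1 = 1.

1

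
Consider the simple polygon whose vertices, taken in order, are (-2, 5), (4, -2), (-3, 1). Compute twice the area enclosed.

By the shoelace formula, twice the signed area is |[(-2)·(-2) − 4·5] + [4·1 − (-3)·(-2)] + [(-3)·5 − (-2)·1]| = 31, so the area is 31/2.

31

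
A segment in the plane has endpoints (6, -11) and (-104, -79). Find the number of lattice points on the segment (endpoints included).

The number of lattice points on a segment between lattice points is gcd(|Δx|,|Δy|) + 1 = gcd(110,68) + 1 = 2 + 1 = 3.

3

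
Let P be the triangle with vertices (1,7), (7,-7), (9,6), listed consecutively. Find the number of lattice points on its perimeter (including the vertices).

4

The number of boundary lattice points is Σ gcd(|Δx|,|Δy|) = gcd(6,14) + gcd(2,13) + gcd(8,1) = 2+1+1 = 4.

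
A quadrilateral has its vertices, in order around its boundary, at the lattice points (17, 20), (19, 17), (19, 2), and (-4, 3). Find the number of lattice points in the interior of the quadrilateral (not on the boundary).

The shoelace formula gives twice the area as |(17·17 − 19·20) + (19·2 − 19·17) + (19·3 − (-4)·2) + ((-4)·20 − 17·3)| = 442, so the area is 221.
Along each edge there are gcd(|Δx|,|Δy|)+1 lattice points, so counting each shared vertex once the boundary has gcd(2,3) + gcd(0,15) + gcd(23,1) + gcd(21,17) = 1+15+1+1 = 18.
By Pick's theorem A = I + B/2 − 1, so I = 221 − 18/2 + 1 = 213.

213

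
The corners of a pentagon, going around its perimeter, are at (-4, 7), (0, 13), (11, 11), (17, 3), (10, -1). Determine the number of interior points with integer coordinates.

162

By the shoelace formula, twice the signed area is |((-4)·13 − 0·7) + (0·11 − 11·13) + (11·3 − 17·11) + (17·(-1) − 10·3) + (10·7 − (-4)·(-1))| = 330, so the area is 165.
Summing gcd(|Δx|,|Δy|) over the edges gives the boundary count: gcd(4,6) + gcd(11,2) + gcd(6,8) + gcd(7,4) + gcd(14,8) = 2+1+2+1+2 = 8.
Pick's theorem gives I = A − B/2 + 1 = 165 − 8/2 + 1 = 162.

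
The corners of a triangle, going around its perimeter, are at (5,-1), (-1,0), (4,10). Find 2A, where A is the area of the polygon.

By the shoelace formula, twice the signed area is |[5·0 − (-1)·(-1)] + [(-1)·10 − 4·0] + [4·(-1) − 5·10]| = 65, so the area is 65/2.

65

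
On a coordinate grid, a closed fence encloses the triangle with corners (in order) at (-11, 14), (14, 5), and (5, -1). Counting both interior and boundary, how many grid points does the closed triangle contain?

The shoelace formula gives twice the area as |[(-11)·5 − 14·14] + [14·(-1) − 5·5] + [5·14 − (-11)·(-1)]| = 231, so the area is 231/2.
Along each edge there are gcd(|Δx|,|Δy|)+1 lattice points, so counting each shared vertex once the boundary has gcd(25,9) + gcd(9,6) + gcd(16,15) = 1+3+1 = 5.
Pick's theorem gives I = A − B/2 + 1 = 231/2 − 5/2 + 1 = 114, so the closed region contains I + B = 114 + 5 = 119 lattice points.

119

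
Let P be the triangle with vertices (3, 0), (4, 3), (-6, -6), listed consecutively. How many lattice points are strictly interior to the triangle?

The shoelace formula gives twice the area as |(3·3 − 4·0) + (4·(-6) − (-6)·3) + ((-6)·0 − 3·(-6))| = 21, so the area is 21/2.
Summing gcd(|Δx|,|Δy|) over the edges gives the boundary count: gcd(1,3) + gcd(10,9) + gcd(9,6) = 1+1+3 = 5.
By Pick's theorem A = I + B/2 − 1, so I = 21/2 − 5/2 + 1 = 9.

9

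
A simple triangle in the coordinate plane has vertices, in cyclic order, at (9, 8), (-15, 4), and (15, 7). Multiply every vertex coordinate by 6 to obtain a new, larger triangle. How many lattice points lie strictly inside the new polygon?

841

Using the shoelace formula, 2A = |[9·4 − (-15)·8] + [(-15)·7 − 15·4] + [15·8 − 9·7]| = 48, so the area is 24.
Summing gcd(|Δx|,|Δy|) over the edges gives the boundary count: gcd(24,4) + gcd(30,3) + gcd(6,1) = 4+3+1 = 8.
Scaling by 6 multiplies the area by 6² = 36 (so the new area is 864) and multiplies the boundary lattice-point count by 6, giving 48.
By Pick's theorem, the interior count of the dilated polygon is 864 − 48/2 + 1 = 841.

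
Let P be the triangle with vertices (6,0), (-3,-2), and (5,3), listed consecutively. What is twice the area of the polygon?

29

Using the shoelace formula, 2A = |[6·(-2) − (-3)·0] + [(-3)·3 − 5·(-2)] + [5·0 − 6·3]| = 29, so the area is 14.5.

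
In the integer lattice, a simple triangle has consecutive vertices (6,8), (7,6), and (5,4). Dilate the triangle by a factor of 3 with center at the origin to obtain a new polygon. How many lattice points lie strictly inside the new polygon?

Using the shoelace formula, 2A = |(6·6 − 7·8) + (7·4 − 5·6) + (5·8 − 6·4)| = 6, so the area is 3.
Along each edge there are gcd(|Δx|,|Δy|)+1 lattice points, so counting each shared vertex once the boundary has gcd(1,2) + gcd(2,2) + gcd(1,4) = 1+2+1 = 4.
Scaling by 3 multiplies the area by 3² = 9 (so the new area is 27) and multiplies the boundary lattice-point count by 3, giving 12.
By Pick's theorem, the interior count of the dilated polygon is 27 − 12/2 + 1 = 22.

22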